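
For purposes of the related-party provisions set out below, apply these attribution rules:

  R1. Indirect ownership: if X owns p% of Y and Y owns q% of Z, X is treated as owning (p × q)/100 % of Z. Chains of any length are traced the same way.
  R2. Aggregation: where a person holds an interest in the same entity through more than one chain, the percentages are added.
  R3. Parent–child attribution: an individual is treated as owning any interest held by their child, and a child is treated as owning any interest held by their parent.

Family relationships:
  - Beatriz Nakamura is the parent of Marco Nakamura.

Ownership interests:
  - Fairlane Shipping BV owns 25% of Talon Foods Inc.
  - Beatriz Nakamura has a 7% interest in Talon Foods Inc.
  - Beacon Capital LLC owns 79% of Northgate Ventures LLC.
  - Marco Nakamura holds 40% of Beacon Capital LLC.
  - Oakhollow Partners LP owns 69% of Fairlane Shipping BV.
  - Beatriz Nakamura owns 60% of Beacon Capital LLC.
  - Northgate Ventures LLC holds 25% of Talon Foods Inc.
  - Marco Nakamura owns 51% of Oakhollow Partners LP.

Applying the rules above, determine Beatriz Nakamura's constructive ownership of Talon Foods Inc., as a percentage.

35.5475%

By parent–child attribution (R3), Beatriz Nakamura is treated as also owning Marco Nakamura's interest in Beacon Capital LLC, giving 60% + 40% = 100%.
By parent–child attribution (R3), Beatriz Nakamura is treated as owning Marco Nakamura's 51% interest in Oakhollow Partners LP.
Chain via Beacon Capital LLC → Northgate Ventures LLC (R1): 100% × 79% × 25% = 19.75% of Talon Foods Inc.
Direct interest in Talon Foods Inc: 7%.
Chain via Oakhollow Partners LP → Fairlane Shipping BV (R1): 51% × 69% × 25% = 8.7975% of Talon Foods Inc.
Aggregating (R2): 19.75% + 7% + 8.7975% = 35.5475%.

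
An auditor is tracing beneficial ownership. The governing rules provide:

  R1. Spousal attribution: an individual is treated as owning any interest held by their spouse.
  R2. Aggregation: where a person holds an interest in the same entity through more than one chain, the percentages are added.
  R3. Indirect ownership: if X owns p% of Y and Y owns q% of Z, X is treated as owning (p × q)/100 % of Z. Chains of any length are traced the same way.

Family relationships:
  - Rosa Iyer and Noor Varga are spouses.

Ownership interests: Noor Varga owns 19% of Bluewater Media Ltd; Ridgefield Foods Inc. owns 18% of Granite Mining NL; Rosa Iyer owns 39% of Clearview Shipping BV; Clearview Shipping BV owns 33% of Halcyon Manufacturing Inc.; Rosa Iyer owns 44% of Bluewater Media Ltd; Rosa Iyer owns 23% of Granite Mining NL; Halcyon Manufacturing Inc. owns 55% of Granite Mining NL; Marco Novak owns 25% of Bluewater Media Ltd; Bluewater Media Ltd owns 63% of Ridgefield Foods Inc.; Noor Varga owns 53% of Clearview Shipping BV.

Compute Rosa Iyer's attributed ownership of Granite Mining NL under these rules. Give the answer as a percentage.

By spousal attribution (R1), Rosa Iyer is treated as also owning Noor Varga's interest in Clearview Shipping BV, giving 39% + 53% = 92%.
By spousal attribution (R1), Rosa Iyer is treated as also owning Noor Varga's interest in Bluewater Media Ltd, giving 44% + 19% = 63%.
Chain via Clearview Shipping BV → Halcyon Manufacturing Inc. (R3): 92% × 33% × 55% = 16.698% of Granite Mining NL.
Chain via Bluewater Media Ltd → Ridgefield Foods Inc. (R3): 63% × 63% × 18% = 7.1442% of Granite Mining NL.
Direct interest in Granite Mining NL: 23%.
Aggregating (R2): 16.698% + 7.1442% + 23% = 46.8422%.

46.8422%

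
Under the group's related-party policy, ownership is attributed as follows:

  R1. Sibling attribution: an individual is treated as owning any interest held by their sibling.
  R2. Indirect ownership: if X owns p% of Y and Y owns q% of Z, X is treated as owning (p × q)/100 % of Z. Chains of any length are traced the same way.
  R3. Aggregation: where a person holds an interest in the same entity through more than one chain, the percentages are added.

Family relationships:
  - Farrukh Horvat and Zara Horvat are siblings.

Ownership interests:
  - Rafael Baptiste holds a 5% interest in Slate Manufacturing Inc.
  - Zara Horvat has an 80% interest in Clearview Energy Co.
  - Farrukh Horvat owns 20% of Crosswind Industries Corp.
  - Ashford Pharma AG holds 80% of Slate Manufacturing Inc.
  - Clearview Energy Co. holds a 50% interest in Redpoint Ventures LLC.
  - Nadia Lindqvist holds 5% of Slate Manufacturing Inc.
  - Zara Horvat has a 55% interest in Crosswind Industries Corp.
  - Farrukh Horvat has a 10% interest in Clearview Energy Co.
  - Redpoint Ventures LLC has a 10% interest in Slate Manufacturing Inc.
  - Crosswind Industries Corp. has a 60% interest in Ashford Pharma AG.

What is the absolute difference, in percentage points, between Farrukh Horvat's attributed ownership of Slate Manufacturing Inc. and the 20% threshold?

By sibling attribution (R1), Farrukh Horvat is treated as also owning Zara Horvat's interest in Clearview Energy Co, giving 10% + 80% = 90%.
By sibling attribution (R1), Farrukh Horvat is treated as also owning Zara Horvat's interest in Crosswind Industries Corp, giving 20% + 55% = 75%.
Chain via Clearview Energy Co. → Redpoint Ventures LLC (R2): 90% × 50% × 10% = 4.5% of Slate Manufacturing Inc.
Chain via Crosswind Industries Corp. → Ashford Pharma AG (R2): 75% × 60% × 80% = 36% of Slate Manufacturing Inc.
Aggregating (R3): 4.5% + 36% = 40.5%.
40.5% exceeds the 20% threshold by 20.5 percentage points.

20.5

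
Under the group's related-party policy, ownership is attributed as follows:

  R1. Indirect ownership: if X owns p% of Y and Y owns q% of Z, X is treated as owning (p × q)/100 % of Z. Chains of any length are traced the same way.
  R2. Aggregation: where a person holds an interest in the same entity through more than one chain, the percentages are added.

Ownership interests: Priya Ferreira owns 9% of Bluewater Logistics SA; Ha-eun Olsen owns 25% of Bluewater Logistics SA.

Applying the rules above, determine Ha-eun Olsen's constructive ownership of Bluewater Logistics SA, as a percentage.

25%

Direct interest in Bluewater Logistics SA: 25%.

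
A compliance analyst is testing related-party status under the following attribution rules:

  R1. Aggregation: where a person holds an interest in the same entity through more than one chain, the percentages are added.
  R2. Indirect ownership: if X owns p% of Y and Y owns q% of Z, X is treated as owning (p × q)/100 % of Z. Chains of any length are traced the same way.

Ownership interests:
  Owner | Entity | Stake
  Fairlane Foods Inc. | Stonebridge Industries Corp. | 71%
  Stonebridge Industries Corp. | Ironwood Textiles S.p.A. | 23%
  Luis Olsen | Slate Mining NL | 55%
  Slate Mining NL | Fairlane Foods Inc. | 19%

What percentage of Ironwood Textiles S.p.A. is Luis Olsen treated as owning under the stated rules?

1.706485%

Chain via Slate Mining NL → Fairlane Foods Inc. → Stonebridge Industries Corp. (R2): 55% × 19% × 71% × 23% = 1.706485% of Ironwood Textiles S.p.A.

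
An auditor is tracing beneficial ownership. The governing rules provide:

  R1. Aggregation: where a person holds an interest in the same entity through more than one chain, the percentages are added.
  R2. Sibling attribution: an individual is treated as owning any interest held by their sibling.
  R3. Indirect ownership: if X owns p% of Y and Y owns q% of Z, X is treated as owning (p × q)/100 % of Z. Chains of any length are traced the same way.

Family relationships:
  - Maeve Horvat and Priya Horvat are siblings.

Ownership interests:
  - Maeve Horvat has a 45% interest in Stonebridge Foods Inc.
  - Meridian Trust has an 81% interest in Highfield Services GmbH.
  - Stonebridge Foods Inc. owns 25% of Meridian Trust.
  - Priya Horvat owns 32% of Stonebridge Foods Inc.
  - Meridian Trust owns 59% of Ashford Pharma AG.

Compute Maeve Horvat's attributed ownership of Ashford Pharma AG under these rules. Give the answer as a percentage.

By sibling attribution (R2), Maeve Horvat is treated as also owning Priya Horvat's interest in Stonebridge Foods Inc, giving 45% + 32% = 77%.
Chain via Stonebridge Foods Inc. → Meridian Trust (R3): 77% × 25% × 59% = 11.3575% of Ashford Pharma AG.

11.3575%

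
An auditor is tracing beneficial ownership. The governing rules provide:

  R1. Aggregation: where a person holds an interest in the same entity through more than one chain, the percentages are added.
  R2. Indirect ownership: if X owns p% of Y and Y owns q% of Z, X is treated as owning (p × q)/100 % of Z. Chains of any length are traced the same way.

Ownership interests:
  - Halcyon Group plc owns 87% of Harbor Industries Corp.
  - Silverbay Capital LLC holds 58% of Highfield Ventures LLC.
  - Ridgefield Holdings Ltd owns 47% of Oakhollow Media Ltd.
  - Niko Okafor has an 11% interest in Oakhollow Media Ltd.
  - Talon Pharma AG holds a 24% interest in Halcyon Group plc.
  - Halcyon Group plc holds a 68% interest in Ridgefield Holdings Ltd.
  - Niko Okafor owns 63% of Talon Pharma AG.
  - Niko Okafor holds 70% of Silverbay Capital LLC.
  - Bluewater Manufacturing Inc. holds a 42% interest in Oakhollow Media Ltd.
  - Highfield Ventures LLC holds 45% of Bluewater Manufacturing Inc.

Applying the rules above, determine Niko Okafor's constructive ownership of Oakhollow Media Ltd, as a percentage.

Chain via Silverbay Capital LLC → Highfield Ventures LLC → Bluewater Manufacturing Inc. (R2): 70% × 58% × 45% × 42% = 7.6734% of Oakhollow Media Ltd.
Chain via Talon Pharma AG → Halcyon Group plc → Ridgefield Holdings Ltd (R2): 63% × 24% × 68% × 47% = 4.832352% of Oakhollow Media Ltd.
Direct interest in Oakhollow Media Ltd: 11%.
Aggregating (R1): 7.6734% + 4.832352% + 11% = 23.505752%.

23.505752%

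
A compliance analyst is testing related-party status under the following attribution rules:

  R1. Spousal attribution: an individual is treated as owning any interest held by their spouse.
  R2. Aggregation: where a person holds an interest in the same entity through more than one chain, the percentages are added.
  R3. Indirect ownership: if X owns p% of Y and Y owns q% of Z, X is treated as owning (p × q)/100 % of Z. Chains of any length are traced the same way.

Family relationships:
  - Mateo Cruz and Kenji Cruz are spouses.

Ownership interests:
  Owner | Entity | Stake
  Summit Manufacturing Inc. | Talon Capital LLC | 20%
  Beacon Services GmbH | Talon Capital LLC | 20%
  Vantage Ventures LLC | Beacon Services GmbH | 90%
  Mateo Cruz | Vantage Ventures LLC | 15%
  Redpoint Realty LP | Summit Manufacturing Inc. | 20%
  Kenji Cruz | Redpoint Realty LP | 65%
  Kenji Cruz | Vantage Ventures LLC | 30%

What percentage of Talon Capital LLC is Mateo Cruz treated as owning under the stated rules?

By spousal attribution (R1), Mateo Cruz is treated as also owning Kenji Cruz's interest in Vantage Ventures LLC, giving 15% + 30% = 45%.
By spousal attribution (R1), Mateo Cruz is treated as owning Kenji Cruz's 65% interest in Redpoint Realty LP.
Chain via Vantage Ventures LLC → Beacon Services GmbH (R3): 45% × 90% × 20% = 8.1% of Talon Capital LLC.
Chain via Redpoint Realty LP → Summit Manufacturing Inc. (R3): 65% × 20% × 20% = 2.6% of Talon Capital LLC.
Aggregating (R2): 8.1% + 2.6% = 10.7%.

10.7%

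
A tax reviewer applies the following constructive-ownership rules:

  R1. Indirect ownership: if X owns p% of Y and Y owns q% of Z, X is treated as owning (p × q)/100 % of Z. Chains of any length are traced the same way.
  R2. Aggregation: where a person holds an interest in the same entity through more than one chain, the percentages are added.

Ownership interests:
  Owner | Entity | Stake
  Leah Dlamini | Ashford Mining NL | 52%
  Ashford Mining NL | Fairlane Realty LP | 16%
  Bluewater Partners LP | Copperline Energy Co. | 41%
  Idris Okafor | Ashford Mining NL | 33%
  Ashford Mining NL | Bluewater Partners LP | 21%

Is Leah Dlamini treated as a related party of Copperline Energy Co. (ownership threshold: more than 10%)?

No

Chain via Ashford Mining NL → Bluewater Partners LP (R1): 52% × 21% × 41% = 4.4772% of Copperline Energy Co.
4.4772% does not exceed the 10% threshold, so Leah is not a related party to Copperline Energy Co.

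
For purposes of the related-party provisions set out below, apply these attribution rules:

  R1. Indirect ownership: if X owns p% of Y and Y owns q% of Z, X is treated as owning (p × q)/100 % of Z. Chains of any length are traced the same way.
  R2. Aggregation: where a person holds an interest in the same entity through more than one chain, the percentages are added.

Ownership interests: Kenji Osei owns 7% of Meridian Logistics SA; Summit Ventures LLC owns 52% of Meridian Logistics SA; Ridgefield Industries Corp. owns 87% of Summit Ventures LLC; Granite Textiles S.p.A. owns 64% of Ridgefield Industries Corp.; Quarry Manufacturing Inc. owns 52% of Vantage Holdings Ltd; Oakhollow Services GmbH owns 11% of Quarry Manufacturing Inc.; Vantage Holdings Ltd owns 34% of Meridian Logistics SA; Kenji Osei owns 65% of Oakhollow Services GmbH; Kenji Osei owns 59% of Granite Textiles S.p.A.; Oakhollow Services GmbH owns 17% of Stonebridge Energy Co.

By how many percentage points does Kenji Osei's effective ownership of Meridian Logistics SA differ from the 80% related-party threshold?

54.653256

Chain via Oakhollow Services GmbH → Quarry Manufacturing Inc. → Vantage Holdings Ltd (R1): 65% × 11% × 52% × 34% = 1.26412% of Meridian Logistics SA.
Chain via Granite Textiles S.p.A. → Ridgefield Industries Corp. → Summit Ventures LLC (R1): 59% × 64% × 87% × 52% = 17.082624% of Meridian Logistics SA.
Direct interest in Meridian Logistics SA: 7%.
Aggregating (R2): 1.26412% + 17.082624% + 7% = 25.346744%.
25.346744% falls short of the 80% threshold by 54.653256 percentage points.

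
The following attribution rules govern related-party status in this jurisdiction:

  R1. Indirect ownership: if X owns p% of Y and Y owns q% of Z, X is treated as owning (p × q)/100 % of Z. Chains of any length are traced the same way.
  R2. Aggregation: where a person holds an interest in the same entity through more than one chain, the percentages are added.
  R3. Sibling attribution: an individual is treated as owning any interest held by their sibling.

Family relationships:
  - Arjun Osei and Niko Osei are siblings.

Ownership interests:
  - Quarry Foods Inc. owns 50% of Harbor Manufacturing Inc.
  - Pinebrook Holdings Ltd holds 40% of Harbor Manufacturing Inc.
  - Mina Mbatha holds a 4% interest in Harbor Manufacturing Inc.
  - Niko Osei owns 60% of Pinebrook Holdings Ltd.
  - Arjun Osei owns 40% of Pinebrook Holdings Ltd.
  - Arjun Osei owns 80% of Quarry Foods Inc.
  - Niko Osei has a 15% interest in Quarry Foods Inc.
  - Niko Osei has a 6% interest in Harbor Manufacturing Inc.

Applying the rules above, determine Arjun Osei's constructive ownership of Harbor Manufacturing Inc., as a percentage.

By sibling attribution (R3), Arjun Osei is treated as also owning Niko Osei's interest in Quarry Foods Inc, giving 80% + 15% = 95%.
By sibling attribution (R3), Arjun Osei is treated as also owning Niko Osei's interest in Pinebrook Holdings Ltd, giving 40% + 60% = 100%.
By sibling attribution (R3), Arjun Osei is treated as owning Niko Osei's 6% interest in Harbor Manufacturing Inc.
Chain via Quarry Foods Inc. (R1): 95% × 50% = 47.5% of Harbor Manufacturing Inc.
Chain via Pinebrook Holdings Ltd (R1): 100% × 40% = 40% of Harbor Manufacturing Inc.
Direct interest in Harbor Manufacturing Inc: 6%.
Aggregating (R2): 47.5% + 40% + 6% = 93.5%.

93.5%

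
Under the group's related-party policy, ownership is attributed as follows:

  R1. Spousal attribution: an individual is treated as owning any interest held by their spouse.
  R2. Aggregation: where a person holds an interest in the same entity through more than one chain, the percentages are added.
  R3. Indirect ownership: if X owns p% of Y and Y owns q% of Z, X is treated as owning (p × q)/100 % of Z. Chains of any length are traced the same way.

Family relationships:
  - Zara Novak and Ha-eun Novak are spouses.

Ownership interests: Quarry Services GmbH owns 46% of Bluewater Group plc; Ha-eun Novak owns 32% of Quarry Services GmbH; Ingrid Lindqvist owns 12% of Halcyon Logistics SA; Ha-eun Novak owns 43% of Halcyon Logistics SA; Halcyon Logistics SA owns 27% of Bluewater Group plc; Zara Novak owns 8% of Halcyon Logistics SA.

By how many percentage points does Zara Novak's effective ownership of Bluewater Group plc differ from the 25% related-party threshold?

3.49

By spousal attribution (R1), Zara Novak is treated as also owning Ha-eun Novak's interest in Halcyon Logistics SA, giving 8% + 43% = 51%.
By spousal attribution (R1), Zara Novak is treated as owning Ha-eun Novak's 32% interest in Quarry Services GmbH.
Chain via Halcyon Logistics SA (R3): 51% × 27% = 13.77% of Bluewater Group plc.
Chain via Quarry Services GmbH (R3): 32% × 46% = 14.72% of Bluewater Group plc.
Aggregating (R2): 13.77% + 14.72% = 28.49%.
28.49% exceeds the 25% threshold by 3.49 percentage points.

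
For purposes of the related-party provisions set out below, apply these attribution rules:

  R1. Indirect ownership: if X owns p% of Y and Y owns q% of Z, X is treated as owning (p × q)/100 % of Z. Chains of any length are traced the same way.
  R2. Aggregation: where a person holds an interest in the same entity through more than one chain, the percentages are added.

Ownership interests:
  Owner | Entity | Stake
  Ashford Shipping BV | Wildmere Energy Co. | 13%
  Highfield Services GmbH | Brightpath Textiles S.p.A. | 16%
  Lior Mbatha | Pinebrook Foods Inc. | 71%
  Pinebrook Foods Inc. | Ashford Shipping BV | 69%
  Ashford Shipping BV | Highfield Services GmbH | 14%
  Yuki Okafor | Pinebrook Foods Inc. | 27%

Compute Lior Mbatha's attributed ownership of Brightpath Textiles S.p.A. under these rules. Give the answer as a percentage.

Chain via Pinebrook Foods Inc. → Ashford Shipping BV → Highfield Services GmbH (R1): 71% × 69% × 14% × 16% = 1.097376% of Brightpath Textiles S.p.A.

1.097376%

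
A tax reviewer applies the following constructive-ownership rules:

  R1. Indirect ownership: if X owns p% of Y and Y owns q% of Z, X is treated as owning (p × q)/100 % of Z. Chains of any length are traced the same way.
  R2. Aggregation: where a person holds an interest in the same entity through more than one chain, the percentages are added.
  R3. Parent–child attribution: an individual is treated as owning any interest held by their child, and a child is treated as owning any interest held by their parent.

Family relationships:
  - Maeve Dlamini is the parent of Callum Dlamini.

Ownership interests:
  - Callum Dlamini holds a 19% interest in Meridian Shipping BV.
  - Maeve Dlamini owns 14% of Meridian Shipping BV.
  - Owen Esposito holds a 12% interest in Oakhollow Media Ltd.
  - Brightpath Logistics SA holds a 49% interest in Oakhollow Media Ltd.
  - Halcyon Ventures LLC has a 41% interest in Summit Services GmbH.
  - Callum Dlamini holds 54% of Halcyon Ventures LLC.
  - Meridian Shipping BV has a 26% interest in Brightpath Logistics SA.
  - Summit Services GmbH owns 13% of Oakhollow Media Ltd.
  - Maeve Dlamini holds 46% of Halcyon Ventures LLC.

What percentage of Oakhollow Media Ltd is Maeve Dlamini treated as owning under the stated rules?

By parent–child attribution (R3), Maeve Dlamini is treated as also owning Callum Dlamini's interest in Halcyon Ventures LLC, giving 46% + 54% = 100%.
By parent–child attribution (R3), Maeve Dlamini is treated as also owning Callum Dlamini's interest in Meridian Shipping BV, giving 14% + 19% = 33%.
Chain via Halcyon Ventures LLC → Summit Services GmbH (R1): 100% × 41% × 13% = 5.33% of Oakhollow Media Ltd.
Chain via Meridian Shipping BV → Brightpath Logistics SA (R1): 33% × 26% × 49% = 4.2042% of Oakhollow Media Ltd.
Aggregating (R2): 5.33% + 4.2042% = 9.5342%.

9.5342%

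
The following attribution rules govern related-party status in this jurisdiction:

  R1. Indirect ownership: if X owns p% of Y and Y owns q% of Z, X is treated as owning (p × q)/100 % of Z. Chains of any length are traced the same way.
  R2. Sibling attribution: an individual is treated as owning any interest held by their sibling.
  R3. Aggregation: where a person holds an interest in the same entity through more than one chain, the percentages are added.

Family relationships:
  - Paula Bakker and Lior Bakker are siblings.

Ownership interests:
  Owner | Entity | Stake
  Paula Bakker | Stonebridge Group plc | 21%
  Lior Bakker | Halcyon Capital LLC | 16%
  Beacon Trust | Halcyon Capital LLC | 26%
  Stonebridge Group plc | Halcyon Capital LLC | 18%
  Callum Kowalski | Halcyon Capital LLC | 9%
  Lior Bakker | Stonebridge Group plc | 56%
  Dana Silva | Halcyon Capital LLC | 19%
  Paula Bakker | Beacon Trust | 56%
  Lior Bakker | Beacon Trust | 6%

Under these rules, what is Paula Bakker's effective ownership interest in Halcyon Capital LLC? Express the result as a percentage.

45.98%

By sibling attribution (R2), Paula Bakker is treated as also owning Lior Bakker's interest in Stonebridge Group plc, giving 21% + 56% = 77%.
By sibling attribution (R2), Paula Bakker is treated as also owning Lior Bakker's interest in Beacon Trust, giving 56% + 6% = 62%.
By sibling attribution (R2), Paula Bakker is treated as owning Lior Bakker's 16% interest in Halcyon Capital LLC.
Chain via Stonebridge Group plc (R1): 77% × 18% = 13.86% of Halcyon Capital LLC.
Chain via Beacon Trust (R1): 62% × 26% = 16.12% of Halcyon Capital LLC.
Direct interest in Halcyon Capital LLC: 16%.
Aggregating (R3): 13.86% + 16.12% + 16% = 45.98%.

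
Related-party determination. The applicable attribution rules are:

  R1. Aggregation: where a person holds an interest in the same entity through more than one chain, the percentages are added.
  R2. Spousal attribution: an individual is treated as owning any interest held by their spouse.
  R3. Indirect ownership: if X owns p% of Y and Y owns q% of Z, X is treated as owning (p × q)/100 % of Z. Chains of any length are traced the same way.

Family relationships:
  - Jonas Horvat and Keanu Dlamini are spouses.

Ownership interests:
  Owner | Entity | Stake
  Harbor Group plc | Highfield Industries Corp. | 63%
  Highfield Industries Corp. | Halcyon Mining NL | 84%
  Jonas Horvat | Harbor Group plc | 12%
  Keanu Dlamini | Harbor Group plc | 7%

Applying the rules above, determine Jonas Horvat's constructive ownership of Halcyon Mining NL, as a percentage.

10.0548%

By spousal attribution (R2), Jonas Horvat is treated as also owning Keanu Dlamini's interest in Harbor Group plc, giving 12% + 7% = 19%.
Chain via Harbor Group plc → Highfield Industries Corp. (R3): 19% × 63% × 84% = 10.0548% of Halcyon Mining NL.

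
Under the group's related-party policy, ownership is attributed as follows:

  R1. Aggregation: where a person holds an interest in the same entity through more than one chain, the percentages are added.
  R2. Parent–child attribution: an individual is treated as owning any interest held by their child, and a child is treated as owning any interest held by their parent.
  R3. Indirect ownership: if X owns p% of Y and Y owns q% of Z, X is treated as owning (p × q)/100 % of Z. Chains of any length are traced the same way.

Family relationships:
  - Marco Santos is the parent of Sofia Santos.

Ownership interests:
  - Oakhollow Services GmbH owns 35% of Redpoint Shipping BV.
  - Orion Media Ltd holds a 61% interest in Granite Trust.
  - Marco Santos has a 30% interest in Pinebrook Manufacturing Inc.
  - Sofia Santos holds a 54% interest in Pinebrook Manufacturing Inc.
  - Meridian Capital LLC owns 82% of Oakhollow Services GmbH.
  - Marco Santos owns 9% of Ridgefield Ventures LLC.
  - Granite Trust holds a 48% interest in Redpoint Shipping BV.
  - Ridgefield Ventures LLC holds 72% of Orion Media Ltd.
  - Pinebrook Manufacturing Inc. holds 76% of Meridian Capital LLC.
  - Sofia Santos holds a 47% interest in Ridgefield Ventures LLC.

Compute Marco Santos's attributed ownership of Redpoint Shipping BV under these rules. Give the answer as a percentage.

By parent–child attribution (R2), Marco Santos is treated as also owning Sofia Santos's interest in Pinebrook Manufacturing Inc, giving 30% + 54% = 84%.
By parent–child attribution (R2), Marco Santos is treated as also owning Sofia Santos's interest in Ridgefield Ventures LLC, giving 9% + 47% = 56%.
Chain via Pinebrook Manufacturing Inc. → Meridian Capital LLC → Oakhollow Services GmbH (R3): 84% × 76% × 82% × 35% = 18.32208% of Redpoint Shipping BV.
Chain via Ridgefield Ventures LLC → Orion Media Ltd → Granite Trust (R3): 56% × 72% × 61% × 48% = 11.805696% of Redpoint Shipping BV.
Aggregating (R1): 18.32208% + 11.805696% = 30.127776%.

30.127776%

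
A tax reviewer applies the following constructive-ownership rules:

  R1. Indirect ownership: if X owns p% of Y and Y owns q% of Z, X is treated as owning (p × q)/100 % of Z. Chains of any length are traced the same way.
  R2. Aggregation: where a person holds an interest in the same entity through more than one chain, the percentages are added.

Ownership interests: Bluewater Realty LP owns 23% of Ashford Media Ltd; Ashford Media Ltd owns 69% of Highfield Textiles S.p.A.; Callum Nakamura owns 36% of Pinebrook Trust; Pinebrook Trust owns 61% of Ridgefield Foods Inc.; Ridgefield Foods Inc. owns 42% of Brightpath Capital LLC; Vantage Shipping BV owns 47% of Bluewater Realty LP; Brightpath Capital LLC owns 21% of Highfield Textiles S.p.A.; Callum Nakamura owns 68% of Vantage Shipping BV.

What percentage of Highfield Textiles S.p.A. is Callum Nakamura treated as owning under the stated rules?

7.008924%

Chain via Pinebrook Trust → Ridgefield Foods Inc. → Brightpath Capital LLC (R1): 36% × 61% × 42% × 21% = 1.936872% of Highfield Textiles S.p.A.
Chain via Vantage Shipping BV → Bluewater Realty LP → Ashford Media Ltd (R1): 68% × 47% × 23% × 69% = 5.072052% of Highfield Textiles S.p.A.
Aggregating (R2): 1.936872% + 5.072052% = 7.008924%.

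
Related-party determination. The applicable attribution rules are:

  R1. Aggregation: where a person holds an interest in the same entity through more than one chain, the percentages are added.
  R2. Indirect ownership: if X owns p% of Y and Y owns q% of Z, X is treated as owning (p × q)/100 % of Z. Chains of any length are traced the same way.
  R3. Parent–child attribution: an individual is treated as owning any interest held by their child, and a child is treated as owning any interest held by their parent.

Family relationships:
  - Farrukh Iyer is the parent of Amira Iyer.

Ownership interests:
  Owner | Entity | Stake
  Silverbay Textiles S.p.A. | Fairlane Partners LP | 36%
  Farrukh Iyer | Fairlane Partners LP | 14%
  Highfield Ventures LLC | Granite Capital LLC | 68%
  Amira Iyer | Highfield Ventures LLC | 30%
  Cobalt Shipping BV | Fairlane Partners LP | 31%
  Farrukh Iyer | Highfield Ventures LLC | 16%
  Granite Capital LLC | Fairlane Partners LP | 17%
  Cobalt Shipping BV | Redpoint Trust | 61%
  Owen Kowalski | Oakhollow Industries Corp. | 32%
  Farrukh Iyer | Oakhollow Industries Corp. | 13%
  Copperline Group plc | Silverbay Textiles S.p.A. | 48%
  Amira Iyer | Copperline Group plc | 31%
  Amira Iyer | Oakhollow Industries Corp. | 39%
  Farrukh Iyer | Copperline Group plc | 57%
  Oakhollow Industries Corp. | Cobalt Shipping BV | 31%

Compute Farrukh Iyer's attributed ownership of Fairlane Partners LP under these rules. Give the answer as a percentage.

39.5212%

By parent–child attribution (R3), Farrukh Iyer is treated as also owning Amira Iyer's interest in Highfield Ventures LLC, giving 16% + 30% = 46%.
By parent–child attribution (R3), Farrukh Iyer is treated as also owning Amira Iyer's interest in Copperline Group plc, giving 57% + 31% = 88%.
By parent–child attribution (R3), Farrukh Iyer is treated as also owning Amira Iyer's interest in Oakhollow Industries Corp, giving 13% + 39% = 52%.
Chain via Highfield Ventures LLC → Granite Capital LLC (R2): 46% × 68% × 17% = 5.3176% of Fairlane Partners LP.
Chain via Copperline Group plc → Silverbay Textiles S.p.A. (R2): 88% × 48% × 36% = 15.2064% of Fairlane Partners LP.
Chain via Oakhollow Industries Corp. → Cobalt Shipping BV (R2): 52% × 31% × 31% = 4.9972% of Fairlane Partners LP.
Direct interest in Fairlane Partners LP: 14%.
Aggregating (R1): 5.3176% + 15.2064% + 4.9972% + 14% = 39.5212%.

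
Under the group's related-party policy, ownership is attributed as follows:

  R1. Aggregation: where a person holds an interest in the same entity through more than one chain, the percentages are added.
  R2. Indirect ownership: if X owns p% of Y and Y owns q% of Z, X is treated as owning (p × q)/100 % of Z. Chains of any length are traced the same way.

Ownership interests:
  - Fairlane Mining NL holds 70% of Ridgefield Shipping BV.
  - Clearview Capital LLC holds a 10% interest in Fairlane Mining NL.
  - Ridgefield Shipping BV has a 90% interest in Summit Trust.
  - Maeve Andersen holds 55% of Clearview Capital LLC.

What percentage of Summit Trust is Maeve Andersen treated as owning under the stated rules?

3.465%

Chain via Clearview Capital LLC → Fairlane Mining NL → Ridgefield Shipping BV (R2): 55% × 10% × 70% × 90% = 3.465% of Summit Trust.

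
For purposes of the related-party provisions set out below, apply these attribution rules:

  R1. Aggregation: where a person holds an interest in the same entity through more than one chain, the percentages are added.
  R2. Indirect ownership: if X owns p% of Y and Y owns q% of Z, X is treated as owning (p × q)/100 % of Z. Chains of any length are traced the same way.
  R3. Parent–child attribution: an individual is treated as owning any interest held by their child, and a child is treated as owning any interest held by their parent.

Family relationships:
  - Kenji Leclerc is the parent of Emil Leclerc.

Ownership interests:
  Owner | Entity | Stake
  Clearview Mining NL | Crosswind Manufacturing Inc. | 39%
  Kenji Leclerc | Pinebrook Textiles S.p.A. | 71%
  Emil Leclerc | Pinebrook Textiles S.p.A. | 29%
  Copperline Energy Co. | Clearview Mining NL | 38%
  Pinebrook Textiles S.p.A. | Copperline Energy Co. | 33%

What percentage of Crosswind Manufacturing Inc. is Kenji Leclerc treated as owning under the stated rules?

4.8906%

By parent–child attribution (R3), Kenji Leclerc is treated as also owning Emil Leclerc's interest in Pinebrook Textiles S.p.A, giving 71% + 29% = 100%.
Chain via Pinebrook Textiles S.p.A. → Copperline Energy Co. → Clearview Mining NL (R2): 100% × 33% × 38% × 39% = 4.8906% of Crosswind Manufacturing Inc.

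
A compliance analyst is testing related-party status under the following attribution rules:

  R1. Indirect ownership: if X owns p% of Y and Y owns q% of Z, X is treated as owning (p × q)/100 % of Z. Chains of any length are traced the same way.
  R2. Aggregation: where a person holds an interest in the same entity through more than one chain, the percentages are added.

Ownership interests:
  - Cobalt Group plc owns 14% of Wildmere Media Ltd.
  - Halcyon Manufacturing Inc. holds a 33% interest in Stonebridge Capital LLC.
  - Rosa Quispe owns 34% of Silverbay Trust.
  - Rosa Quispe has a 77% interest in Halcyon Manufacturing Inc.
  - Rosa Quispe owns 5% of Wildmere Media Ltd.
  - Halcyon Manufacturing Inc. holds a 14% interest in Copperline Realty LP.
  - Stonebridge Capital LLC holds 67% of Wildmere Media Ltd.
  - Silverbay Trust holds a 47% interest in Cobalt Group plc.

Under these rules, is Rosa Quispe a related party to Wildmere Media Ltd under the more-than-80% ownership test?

No

Chain via Silverbay Trust → Cobalt Group plc (R1): 34% × 47% × 14% = 2.2372% of Wildmere Media Ltd.
Chain via Halcyon Manufacturing Inc. → Stonebridge Capital LLC (R1): 77% × 33% × 67% = 17.0247% of Wildmere Media Ltd.
Direct interest in Wildmere Media Ltd: 5%.
Aggregating (R2): 2.2372% + 17.0247% + 5% = 24.2619%.
24.2619% does not exceed the 80% threshold, so Rosa is not a related party to Wildmere Media Ltd.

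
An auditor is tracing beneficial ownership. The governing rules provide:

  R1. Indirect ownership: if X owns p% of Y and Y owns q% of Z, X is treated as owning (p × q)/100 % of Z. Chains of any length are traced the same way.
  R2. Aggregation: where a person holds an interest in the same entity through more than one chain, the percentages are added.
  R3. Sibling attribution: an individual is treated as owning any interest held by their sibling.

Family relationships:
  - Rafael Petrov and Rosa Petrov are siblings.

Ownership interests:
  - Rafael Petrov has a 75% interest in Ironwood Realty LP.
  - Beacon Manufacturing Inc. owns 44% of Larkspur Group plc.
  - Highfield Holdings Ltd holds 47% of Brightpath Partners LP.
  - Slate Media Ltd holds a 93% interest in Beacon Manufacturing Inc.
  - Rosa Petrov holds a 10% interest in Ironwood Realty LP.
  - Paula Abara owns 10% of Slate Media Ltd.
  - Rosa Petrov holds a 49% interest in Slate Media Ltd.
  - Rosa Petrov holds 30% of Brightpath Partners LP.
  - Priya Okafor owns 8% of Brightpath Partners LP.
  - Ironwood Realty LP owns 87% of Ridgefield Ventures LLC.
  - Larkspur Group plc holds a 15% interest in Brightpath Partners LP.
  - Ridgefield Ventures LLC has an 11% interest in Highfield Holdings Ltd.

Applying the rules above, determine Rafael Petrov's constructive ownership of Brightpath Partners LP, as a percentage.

36.830835%

By sibling attribution (R3), Rafael Petrov is treated as also owning Rosa Petrov's interest in Ironwood Realty LP, giving 75% + 10% = 85%.
By sibling attribution (R3), Rafael Petrov is treated as owning Rosa Petrov's 49% interest in Slate Media Ltd.
By sibling attribution (R3), Rafael Petrov is treated as owning Rosa Petrov's 30% interest in Brightpath Partners LP.
Chain via Ironwood Realty LP → Ridgefield Ventures LLC → Highfield Holdings Ltd (R1): 85% × 87% × 11% × 47% = 3.823215% of Brightpath Partners LP.
Chain via Slate Media Ltd → Beacon Manufacturing Inc. → Larkspur Group plc (R1): 49% × 93% × 44% × 15% = 3.00762% of Brightpath Partners LP.
Direct interest in Brightpath Partners LP: 30%.
Aggregating (R2): 3.823215% + 3.00762% + 30% = 36.830835%.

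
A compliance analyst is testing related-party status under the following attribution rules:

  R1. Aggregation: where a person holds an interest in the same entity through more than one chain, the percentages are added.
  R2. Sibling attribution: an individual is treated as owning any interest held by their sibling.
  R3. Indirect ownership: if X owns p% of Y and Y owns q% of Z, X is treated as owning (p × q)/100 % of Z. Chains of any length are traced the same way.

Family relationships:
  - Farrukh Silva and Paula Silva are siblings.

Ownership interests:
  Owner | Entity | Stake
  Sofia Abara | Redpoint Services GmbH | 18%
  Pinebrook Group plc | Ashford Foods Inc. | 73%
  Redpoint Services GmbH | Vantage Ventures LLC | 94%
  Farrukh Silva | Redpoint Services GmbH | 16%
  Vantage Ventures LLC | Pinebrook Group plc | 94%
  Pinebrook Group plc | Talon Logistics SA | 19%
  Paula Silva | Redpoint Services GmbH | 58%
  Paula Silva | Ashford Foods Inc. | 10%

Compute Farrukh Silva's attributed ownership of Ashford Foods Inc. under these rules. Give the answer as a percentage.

By sibling attribution (R2), Farrukh Silva is treated as also owning Paula Silva's interest in Redpoint Services GmbH, giving 16% + 58% = 74%.
By sibling attribution (R2), Farrukh Silva is treated as owning Paula Silva's 10% interest in Ashford Foods Inc.
Chain via Redpoint Services GmbH → Vantage Ventures LLC → Pinebrook Group plc (R3): 74% × 94% × 94% × 73% = 47.732072% of Ashford Foods Inc.
Direct interest in Ashford Foods Inc: 10%.
Aggregating (R1): 47.732072% + 10% = 57.732072%.

57.732072%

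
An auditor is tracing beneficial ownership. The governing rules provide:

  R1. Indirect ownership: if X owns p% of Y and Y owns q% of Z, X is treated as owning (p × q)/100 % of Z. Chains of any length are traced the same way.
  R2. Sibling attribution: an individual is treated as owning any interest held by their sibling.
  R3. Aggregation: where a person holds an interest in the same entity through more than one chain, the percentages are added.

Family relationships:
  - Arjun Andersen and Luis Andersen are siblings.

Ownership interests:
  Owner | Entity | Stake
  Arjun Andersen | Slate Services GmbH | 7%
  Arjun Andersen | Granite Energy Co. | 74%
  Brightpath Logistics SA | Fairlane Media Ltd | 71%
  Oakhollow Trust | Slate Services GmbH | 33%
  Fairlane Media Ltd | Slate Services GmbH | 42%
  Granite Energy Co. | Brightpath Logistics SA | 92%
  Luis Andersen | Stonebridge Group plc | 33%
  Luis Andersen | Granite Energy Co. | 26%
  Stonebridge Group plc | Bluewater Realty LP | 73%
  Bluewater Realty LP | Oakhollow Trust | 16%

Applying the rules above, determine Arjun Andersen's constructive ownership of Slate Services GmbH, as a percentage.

By sibling attribution (R2), Arjun Andersen is treated as also owning Luis Andersen's interest in Granite Energy Co, giving 74% + 26% = 100%.
By sibling attribution (R2), Arjun Andersen is treated as owning Luis Andersen's 33% interest in Stonebridge Group plc.
Chain via Granite Energy Co. → Brightpath Logistics SA → Fairlane Media Ltd (R1): 100% × 92% × 71% × 42% = 27.4344% of Slate Services GmbH.
Direct interest in Slate Services GmbH: 7%.
Chain via Stonebridge Group plc → Bluewater Realty LP → Oakhollow Trust (R1): 33% × 73% × 16% × 33% = 1.271952% of Slate Services GmbH.
Aggregating (R3): 27.4344% + 7% + 1.271952% = 35.706352%.

35.706352%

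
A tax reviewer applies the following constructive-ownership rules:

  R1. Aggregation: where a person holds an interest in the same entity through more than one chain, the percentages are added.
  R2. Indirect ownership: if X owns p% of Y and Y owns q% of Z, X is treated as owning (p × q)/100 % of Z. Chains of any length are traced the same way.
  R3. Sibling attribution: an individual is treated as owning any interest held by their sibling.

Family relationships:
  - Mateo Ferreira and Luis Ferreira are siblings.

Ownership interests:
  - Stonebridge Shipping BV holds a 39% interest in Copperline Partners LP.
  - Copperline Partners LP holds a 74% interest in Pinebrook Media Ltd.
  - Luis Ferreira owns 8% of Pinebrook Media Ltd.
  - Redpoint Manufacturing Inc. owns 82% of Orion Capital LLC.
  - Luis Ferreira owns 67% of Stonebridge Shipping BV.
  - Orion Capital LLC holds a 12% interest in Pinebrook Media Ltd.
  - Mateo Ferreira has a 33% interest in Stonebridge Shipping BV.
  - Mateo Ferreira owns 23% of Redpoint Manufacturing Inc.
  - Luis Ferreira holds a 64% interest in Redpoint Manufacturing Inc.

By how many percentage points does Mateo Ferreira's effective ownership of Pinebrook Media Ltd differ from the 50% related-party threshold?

4.5792

By sibling attribution (R3), Mateo Ferreira is treated as also owning Luis Ferreira's interest in Stonebridge Shipping BV, giving 33% + 67% = 100%.
By sibling attribution (R3), Mateo Ferreira is treated as also owning Luis Ferreira's interest in Redpoint Manufacturing Inc, giving 23% + 64% = 87%.
By sibling attribution (R3), Mateo Ferreira is treated as owning Luis Ferreira's 8% interest in Pinebrook Media Ltd.
Chain via Stonebridge Shipping BV → Copperline Partners LP (R2): 100% × 39% × 74% = 28.86% of Pinebrook Media Ltd.
Chain via Redpoint Manufacturing Inc. → Orion Capital LLC (R2): 87% × 82% × 12% = 8.5608% of Pinebrook Media Ltd.
Direct interest in Pinebrook Media Ltd: 8%.
Aggregating (R1): 28.86% + 8.5608% + 8% = 45.4208%.
45.4208% falls short of the 50% threshold by 4.5792 percentage points.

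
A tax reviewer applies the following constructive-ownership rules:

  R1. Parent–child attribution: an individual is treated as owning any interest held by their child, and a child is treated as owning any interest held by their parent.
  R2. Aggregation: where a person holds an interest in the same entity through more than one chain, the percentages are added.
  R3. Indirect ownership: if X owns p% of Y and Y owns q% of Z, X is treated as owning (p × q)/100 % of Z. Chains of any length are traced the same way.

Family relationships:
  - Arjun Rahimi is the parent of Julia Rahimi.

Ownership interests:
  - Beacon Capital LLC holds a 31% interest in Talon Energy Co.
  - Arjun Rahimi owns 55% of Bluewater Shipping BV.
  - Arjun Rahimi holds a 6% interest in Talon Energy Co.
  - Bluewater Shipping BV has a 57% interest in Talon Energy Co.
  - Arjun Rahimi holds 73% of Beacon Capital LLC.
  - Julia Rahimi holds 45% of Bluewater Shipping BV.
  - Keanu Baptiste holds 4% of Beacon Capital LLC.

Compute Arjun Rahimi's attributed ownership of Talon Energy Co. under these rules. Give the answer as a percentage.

85.63%

By parent–child attribution (R1), Arjun Rahimi is treated as also owning Julia Rahimi's interest in Bluewater Shipping BV, giving 55% + 45% = 100%.
Chain via Beacon Capital LLC (R3): 73% × 31% = 22.63% of Talon Energy Co.
Chain via Bluewater Shipping BV (R3): 100% × 57% = 57% of Talon Energy Co.
Direct interest in Talon Energy Co: 6%.
Aggregating (R2): 22.63% + 57% + 6% = 85.63%.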